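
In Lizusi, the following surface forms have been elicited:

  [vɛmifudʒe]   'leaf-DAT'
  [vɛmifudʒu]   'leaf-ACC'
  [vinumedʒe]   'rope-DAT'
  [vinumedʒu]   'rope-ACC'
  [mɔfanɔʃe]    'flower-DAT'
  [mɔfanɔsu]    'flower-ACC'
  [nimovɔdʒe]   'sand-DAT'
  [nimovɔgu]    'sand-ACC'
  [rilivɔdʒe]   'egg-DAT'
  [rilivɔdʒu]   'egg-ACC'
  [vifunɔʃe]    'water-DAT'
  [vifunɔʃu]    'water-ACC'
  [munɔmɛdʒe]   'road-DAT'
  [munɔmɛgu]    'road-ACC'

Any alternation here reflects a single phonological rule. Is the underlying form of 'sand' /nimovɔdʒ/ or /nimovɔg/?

/nimovɔg/

In [nimovɔdʒe] and [nimovɔgu] the final segment of 'sand' alternates: [dʒ] ~ [g].
But 'leaf' keeps [dʒ] in both environments ([vɛmifudʒe], [vɛmifudʒu]), so there is no rule changing /dʒ/ to [g] before the ACC suffix.
The underlying segment must be /g/; /g/ and /s/ become palato-alveolar [dʒ] and [ʃ] before a front vowel, yielding [dʒ] there.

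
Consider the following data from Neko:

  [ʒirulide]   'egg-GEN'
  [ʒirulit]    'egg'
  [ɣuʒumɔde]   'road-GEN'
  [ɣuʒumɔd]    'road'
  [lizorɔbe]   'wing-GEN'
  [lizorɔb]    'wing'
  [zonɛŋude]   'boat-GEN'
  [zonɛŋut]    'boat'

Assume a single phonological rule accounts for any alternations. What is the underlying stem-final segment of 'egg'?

/t/

The root 'egg' surfaces as [ʒirulide] and [ʒirulit], with a stem-final [d] ~ [t] alternation.
But 'road' keeps [d] in both environments ([ɣuʒumɔde], [ɣuʒumɔd]), so there is no rule changing /d/ to [t] in isolation.
The alternation reflects intervocalic voicing: voiceless stops become voiced between vowels. /t/ is underlying.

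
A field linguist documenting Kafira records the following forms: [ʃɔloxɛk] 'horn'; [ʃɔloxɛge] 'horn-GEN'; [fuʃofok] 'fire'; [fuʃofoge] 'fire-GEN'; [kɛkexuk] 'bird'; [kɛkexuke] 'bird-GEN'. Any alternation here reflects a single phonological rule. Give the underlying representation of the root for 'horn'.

'horn' shows [k] ~ [g] at the end of the stem ([ʃɔloxɛk] vs [ʃɔloxɛge]).
The stem 'bird' ([kɛkexuk], [kɛkexuke]) shows [k] unchanged in both environments, so [k] cannot be basic with [g] derived before the GEN suffix.
Therefore /g/ is basic and [k] is derived by word-final obstruent devoicing (voiced obstruents become voiceless word-finally).

/ʃɔloxɛg/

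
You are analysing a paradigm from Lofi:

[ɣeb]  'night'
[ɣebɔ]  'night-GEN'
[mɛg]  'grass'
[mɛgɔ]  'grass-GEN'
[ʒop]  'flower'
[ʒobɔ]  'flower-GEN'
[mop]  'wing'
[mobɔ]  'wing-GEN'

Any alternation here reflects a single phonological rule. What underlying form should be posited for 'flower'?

/ʒop/

The stem for 'flower' ends in [p] in [ʒop] but [b] in [ʒobɔ].
The stem 'night' ([ɣeb], [ɣebɔ]) shows [b] unchanged in both environments, so [b] cannot be basic with [p] derived in isolation.
The underlying segment must be /p/; voiceless stops become voiced between vowels, yielding [b] there.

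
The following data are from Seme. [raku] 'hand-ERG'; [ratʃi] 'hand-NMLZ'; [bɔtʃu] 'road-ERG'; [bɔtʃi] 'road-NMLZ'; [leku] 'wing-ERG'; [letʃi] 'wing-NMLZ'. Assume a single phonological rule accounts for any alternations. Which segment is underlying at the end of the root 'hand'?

/k/

In [raku] and [ratʃi] the final segment of 'hand' alternates: [k] ~ [tʃ].
The stem 'road' ([bɔtʃu], [bɔtʃi]) shows [tʃ] unchanged in both environments, so [tʃ] cannot be basic with [k] derived before the ERG suffix.
Therefore /k/ is basic and [tʃ] is derived by palatalization before a front vowel (/k/ becomes palato-alveolar [tʃ] before a front vowel).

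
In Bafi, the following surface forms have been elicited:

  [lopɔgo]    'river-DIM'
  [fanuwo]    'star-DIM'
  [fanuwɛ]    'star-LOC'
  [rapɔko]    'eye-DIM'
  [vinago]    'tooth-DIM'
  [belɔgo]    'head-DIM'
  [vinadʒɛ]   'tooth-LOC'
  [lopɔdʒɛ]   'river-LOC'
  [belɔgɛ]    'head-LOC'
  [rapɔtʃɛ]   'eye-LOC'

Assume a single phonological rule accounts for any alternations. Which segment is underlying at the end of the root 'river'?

/dʒ/

The stem for 'river' ends in [g] in [lopɔgo] but [dʒ] in [lopɔdʒɛ].
If /g/ were underlying and a rule turned it into [dʒ] before the LOC suffix, 'head' would also alternate; but it has [g] in both [belɔgo] and [belɔgɛ].
So /dʒ/ is underlying, and a rule of depalatalization — palato-alveolar /tʃ/ and /dʒ/ become [k] and [g] when no front vowel follows — gives [g].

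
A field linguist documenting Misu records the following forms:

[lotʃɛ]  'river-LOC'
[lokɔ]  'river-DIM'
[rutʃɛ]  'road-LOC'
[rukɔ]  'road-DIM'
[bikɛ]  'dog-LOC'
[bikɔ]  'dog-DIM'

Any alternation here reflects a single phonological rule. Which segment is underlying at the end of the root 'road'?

/tʃ/

'road' shows [tʃ] ~ [k] at the end of the stem ([rutʃɛ] vs [rukɔ]).
Compare 'dog', with invariant [k] in [bikɛ] and [bikɔ]: an analysis with underlying /k/ and a rule producing [tʃ] before the LOC suffix would wrongly predict alternation here too.
The underlying segment must be /tʃ/; palato-alveolar /tʃ/ becomes [k] when no front vowel follows, yielding [k] there.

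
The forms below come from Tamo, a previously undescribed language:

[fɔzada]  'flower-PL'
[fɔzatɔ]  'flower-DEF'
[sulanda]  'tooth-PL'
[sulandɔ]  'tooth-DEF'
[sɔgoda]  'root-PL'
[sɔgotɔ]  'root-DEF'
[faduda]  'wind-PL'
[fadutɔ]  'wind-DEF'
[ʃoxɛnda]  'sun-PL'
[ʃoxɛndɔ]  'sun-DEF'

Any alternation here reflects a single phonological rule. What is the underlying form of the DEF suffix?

The DEF suffix surfaces as [-dɔ] and [-tɔ], depending on the final segment of the stem.
By contrast the PL suffix keeps its initial [d] throughout — that segment must be underlying.
The DEF suffix is therefore /-tɔ/ underlyingly, with post-nasal voicing: voiceless stops become voiced after a nasal.

/-tɔ/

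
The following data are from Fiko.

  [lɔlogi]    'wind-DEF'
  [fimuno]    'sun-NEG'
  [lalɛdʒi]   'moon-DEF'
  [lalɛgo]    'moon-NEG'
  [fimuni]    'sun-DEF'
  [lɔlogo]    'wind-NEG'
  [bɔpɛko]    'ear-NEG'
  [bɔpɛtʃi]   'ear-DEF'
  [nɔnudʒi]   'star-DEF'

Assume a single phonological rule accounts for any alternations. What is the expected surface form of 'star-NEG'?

[nɔnugo]

The root 'moon' surfaces as [lalɛgo] and [lalɛdʒi], with a stem-final [g] ~ [dʒ] alternation.
Compare 'wind', with invariant [g] in [lɔlogo] and [lɔlogi]: an analysis with underlying /g/ and a rule producing [dʒ] before the DEF suffix would wrongly predict alternation here too.
The underlying segment must be /dʒ/; palato-alveolar /tʃ/ and /dʒ/ become [k] and [g] when no front vowel follows, yielding [g] there.
The one attested form of 'star', [nɔnudʒi], shows underlying /nɔnudʒ/. Applying the same rule when no front vowel follows gives [nɔnugo].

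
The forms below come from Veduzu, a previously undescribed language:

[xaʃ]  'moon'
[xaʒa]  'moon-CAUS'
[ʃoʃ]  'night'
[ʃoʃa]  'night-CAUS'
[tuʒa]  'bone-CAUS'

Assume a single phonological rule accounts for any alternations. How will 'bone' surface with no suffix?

The stem for 'moon' ends in [ʃ] in [xaʃ] but [ʒ] in [xaʒa].
The stem 'night' ([ʃoʃ], [ʃoʃa]) shows [ʃ] unchanged in both environments, so [ʃ] cannot be basic with [ʒ] derived before the CAUS suffix.
Therefore /ʒ/ is basic and [ʃ] is derived by word-final obstruent devoicing (voiced obstruents become voiceless word-finally).
From [tuʒa] the stem 'bone' is /tuʒ/; word-finally this yields [tuʃ].

[tuʃ]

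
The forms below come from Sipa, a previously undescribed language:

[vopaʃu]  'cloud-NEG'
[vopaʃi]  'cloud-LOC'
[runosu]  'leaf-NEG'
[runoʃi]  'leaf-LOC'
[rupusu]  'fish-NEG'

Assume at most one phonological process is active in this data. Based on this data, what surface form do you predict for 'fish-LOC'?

The root 'leaf' surfaces as [runosu] and [runoʃi], with a stem-final [s] ~ [ʃ] alternation.
Compare 'cloud', with invariant [ʃ] in [vopaʃu] and [vopaʃi]: an analysis with underlying /ʃ/ and a rule producing [s] before the NEG suffix would wrongly predict alternation here too.
The underlying segment must be /s/; /s/ becomes palato-alveolar [ʃ] before a front vowel, yielding [ʃ] there.
The one attested form of 'fish', [rupusu], shows underlying /rupus/. Applying the same rule before a front vowel gives [rupuʃi].

[rupuʃi]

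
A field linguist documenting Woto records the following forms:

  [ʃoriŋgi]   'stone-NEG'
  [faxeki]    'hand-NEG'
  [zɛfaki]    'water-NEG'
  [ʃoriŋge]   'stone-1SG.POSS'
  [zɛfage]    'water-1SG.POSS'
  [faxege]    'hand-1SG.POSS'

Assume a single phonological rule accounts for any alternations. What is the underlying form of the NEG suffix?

The NEG suffix surfaces as [-gi] and [-ki], depending on the final segment of the stem.
The 1SG.POSS suffix, which begins with [g], is invariant after every stem; so [g] is not altered by any rule here.
The NEG suffix is therefore /-ki/ underlyingly, with post-nasal voicing: voiceless stops become voiced after a nasal.

/-ki/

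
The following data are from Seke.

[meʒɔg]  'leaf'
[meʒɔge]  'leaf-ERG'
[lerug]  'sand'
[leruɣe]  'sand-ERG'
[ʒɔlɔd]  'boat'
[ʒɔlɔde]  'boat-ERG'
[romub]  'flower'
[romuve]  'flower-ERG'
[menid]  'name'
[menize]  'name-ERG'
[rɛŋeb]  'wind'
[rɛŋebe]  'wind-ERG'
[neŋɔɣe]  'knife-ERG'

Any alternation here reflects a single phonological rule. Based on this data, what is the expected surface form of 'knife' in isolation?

The root 'sand' surfaces as [lerug] and [leruɣe], with a stem-final [g] ~ [ɣ] alternation.
If /g/ were underlying and a rule turned it into [ɣ] before the ERG suffix, 'leaf' would also alternate; but it has [g] in both [meʒɔg] and [meʒɔge].
The underlying segment must be /ɣ/; voiced fricatives become stops word-finally, yielding [g] there.
From [neŋɔɣe] the stem 'knife' is /neŋɔɣ/; word-finally this yields [neŋɔg].

[neŋɔg]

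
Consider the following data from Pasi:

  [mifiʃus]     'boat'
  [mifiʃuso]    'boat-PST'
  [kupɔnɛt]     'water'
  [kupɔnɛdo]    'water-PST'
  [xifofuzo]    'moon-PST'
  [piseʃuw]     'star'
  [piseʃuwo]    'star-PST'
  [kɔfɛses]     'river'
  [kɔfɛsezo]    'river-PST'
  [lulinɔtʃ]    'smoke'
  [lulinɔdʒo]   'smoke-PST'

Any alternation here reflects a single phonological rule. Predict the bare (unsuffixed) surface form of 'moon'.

[xifofus]

The stem for 'river' ends in [s] in [kɔfɛses] but [z] in [kɔfɛsezo].
The stem 'boat' ([mifiʃus], [mifiʃuso]) shows [s] unchanged in both environments, so [s] cannot be basic with [z] derived before the PST suffix.
Therefore /z/ is basic and [s] is derived by word-final obstruent devoicing (voiced obstruents become voiceless word-finally).
From [xifofuzo] the stem 'moon' is /xifofuz/; word-finally this yields [xifofus].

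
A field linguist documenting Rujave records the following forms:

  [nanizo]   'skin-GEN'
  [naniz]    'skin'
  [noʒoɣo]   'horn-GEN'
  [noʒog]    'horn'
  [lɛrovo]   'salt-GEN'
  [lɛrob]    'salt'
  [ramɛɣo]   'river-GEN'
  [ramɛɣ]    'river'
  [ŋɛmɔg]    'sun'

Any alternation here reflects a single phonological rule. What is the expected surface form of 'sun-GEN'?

The stem for 'horn' ends in [ɣ] in [noʒoɣo] but [g] in [noʒog].
But 'river' keeps [ɣ] in both environments ([ramɛɣo], [ramɛɣ]), so there is no rule changing /ɣ/ to [g] in isolation.
The alternation reflects intervocalic spirantization: voiced stops become fricatives between vowels. /g/ is underlying.
The one attested form of 'sun', [ŋɛmɔg], shows underlying /ŋɛmɔg/. Applying the same rule between vowels gives [ŋɛmɔɣo].

[ŋɛmɔɣo]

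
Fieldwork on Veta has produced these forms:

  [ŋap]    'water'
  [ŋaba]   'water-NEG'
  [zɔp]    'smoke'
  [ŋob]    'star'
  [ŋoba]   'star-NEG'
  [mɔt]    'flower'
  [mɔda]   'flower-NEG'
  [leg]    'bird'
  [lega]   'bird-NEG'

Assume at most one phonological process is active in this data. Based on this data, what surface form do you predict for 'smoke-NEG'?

In [ŋap] and [ŋaba] the final segment of 'water' alternates: [p] ~ [b].
If /b/ were underlying and a rule turned it into [p] in isolation, 'star' would also alternate; but it has [b] in both [ŋob] and [ŋoba].
The underlying segment must be /p/; voiceless stops become voiced between vowels, yielding [b] there.
The one attested form of 'smoke', [zɔp], shows underlying /zɔp/. Applying the same rule between vowels gives [zɔba].

[zɔba]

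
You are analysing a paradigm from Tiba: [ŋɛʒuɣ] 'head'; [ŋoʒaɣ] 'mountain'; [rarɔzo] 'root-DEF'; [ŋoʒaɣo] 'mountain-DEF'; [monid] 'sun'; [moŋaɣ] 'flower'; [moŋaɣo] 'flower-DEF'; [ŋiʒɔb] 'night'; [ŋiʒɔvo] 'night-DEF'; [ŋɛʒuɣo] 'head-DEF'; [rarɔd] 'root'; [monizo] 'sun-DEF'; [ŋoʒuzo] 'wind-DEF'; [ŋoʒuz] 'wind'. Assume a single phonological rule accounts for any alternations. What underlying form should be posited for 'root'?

The stem for 'root' ends in [z] in [rarɔzo] but [d] in [rarɔd].
The stem 'wind' ([ŋoʒuzo], [ŋoʒuz]) shows [z] unchanged in both environments, so [z] cannot be basic with [d] derived in isolation.
The underlying segment must be /d/; voiced stops become fricatives between vowels, yielding [z] there.
The underlying form of 'root' is therefore /rarɔd/.

/rarɔd/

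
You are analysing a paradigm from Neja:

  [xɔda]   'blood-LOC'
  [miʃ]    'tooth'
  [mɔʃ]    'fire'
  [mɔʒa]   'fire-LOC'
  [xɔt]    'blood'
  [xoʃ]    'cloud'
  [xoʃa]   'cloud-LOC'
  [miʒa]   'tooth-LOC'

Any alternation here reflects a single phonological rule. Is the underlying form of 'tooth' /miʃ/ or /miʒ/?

/miʒ/

'tooth' shows [ʒ] ~ [ʃ] at the end of the stem ([miʒa] vs [miʃ]).
The stem 'cloud' ([xoʃa], [xoʃ]) shows [ʃ] unchanged in both environments, so [ʃ] cannot be basic with [ʒ] derived before the LOC suffix.
So /ʒ/ is underlying, and a rule of word-final obstruent devoicing — voiced obstruents become voiceless word-finally — gives [ʃ].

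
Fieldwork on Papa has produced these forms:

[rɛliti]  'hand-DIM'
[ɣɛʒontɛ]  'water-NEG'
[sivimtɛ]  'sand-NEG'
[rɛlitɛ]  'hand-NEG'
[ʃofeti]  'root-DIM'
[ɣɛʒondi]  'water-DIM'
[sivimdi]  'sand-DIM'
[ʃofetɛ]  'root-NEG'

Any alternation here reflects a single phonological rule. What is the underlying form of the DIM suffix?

The DIM morpheme has two allomorphs, [-di] and [-ti].
The NEG suffix, which begins with [t], is invariant after every stem; so [t] is not altered by any rule here.
The DIM suffix is therefore /-di/ underlyingly, with post-vocalic devoicing: voiced stops become voiceless after a vowel.

/-di/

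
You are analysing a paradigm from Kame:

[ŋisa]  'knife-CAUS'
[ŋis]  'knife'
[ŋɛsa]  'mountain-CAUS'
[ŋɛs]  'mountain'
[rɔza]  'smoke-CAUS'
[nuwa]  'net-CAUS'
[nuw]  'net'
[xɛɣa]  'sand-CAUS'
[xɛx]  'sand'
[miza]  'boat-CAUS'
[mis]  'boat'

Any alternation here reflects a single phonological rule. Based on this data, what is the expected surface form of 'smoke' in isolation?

In [miza] and [mis] the final segment of 'boat' alternates: [z] ~ [s].
Compare 'knife', with invariant [s] in [ŋisa] and [ŋis]: an analysis with underlying /s/ and a rule producing [z] before the CAUS suffix would wrongly predict alternation here too.
The alternation reflects word-final obstruent devoicing: voiced obstruents become voiceless word-finally. /z/ is underlying.
The one attested form of 'smoke', [rɔza], shows underlying /rɔz/. Applying the same rule word-finally gives [rɔs].

[rɔs]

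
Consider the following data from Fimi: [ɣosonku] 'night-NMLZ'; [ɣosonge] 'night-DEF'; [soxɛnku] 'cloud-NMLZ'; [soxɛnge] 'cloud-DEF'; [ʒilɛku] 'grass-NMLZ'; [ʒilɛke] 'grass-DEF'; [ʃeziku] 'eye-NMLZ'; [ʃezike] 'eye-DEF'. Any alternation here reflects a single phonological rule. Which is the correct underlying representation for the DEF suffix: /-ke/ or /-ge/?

/-ge/

The DEF morpheme has two allomorphs, [-ge] and [-ke].
The NMLZ suffix, which begins with [k], is invariant after every stem; so [k] is not altered by any rule here.
So the underlying form is /-ge/, and voiced stops become voiceless after a vowel.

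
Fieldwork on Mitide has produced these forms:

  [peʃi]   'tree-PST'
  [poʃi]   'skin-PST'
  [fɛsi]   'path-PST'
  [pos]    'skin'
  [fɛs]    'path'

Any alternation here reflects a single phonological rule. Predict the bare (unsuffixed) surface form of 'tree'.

'skin' shows [s] ~ [ʃ] at the end of the stem ([pos] vs [poʃi]).
But 'path' keeps [s] in both environments ([fɛs], [fɛsi]), so there is no rule changing /s/ to [ʃ] before the PST suffix.
Therefore /ʃ/ is basic and [s] is derived by depalatalization (palato-alveolar /ʃ/ becomes [s] when no front vowel follows).
From [peʃi] the stem 'tree' is /peʃ/; when no front vowel follows this yields [pes].

[pes]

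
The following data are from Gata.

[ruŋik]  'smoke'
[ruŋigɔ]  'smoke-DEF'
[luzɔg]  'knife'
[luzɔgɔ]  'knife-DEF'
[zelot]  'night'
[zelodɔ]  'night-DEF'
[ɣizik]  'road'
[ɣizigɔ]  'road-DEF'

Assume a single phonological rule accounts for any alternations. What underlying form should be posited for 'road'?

/ɣizik/

The stem for 'road' ends in [k] in [ɣizik] but [g] in [ɣizigɔ].
But 'knife' keeps [g] in both environments ([luzɔg], [luzɔgɔ]), so there is no rule changing /g/ to [k] in isolation.
So /k/ is underlying, and a rule of intervocalic voicing — voiceless stops become voiced between vowels — gives [g].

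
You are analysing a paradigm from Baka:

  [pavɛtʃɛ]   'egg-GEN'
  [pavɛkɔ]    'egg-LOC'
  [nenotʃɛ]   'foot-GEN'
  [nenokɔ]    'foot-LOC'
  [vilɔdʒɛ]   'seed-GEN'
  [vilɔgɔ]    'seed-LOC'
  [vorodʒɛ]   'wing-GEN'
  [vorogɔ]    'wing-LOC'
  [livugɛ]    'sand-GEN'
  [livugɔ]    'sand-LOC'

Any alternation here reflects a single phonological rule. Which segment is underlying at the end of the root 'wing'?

The root 'wing' surfaces as [vorodʒɛ] and [vorogɔ], with a stem-final [dʒ] ~ [g] alternation.
If /g/ were underlying and a rule turned it into [dʒ] before the GEN suffix, 'sand' would also alternate; but it has [g] in both [livugɛ] and [livugɔ].
The underlying segment must be /dʒ/; palato-alveolar /tʃ/ and /dʒ/ become [k] and [g] when no front vowel follows, yielding [g] there.

/dʒ/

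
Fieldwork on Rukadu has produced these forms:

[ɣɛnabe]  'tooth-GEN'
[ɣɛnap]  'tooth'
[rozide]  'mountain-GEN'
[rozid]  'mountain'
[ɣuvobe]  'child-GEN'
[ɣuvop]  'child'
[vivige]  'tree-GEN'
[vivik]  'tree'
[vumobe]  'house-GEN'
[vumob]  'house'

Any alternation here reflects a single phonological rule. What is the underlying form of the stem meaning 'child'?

/ɣuvop/

In [ɣuvobe] and [ɣuvop] the final segment of 'child' alternates: [b] ~ [p].
The stem 'house' ([vumobe], [vumob]) shows [b] unchanged in both environments, so [b] cannot be basic with [p] derived in isolation.
The underlying segment must be /p/; voiceless stops become voiced between vowels, yielding [b] there.
So 'child' = /ɣuvop/.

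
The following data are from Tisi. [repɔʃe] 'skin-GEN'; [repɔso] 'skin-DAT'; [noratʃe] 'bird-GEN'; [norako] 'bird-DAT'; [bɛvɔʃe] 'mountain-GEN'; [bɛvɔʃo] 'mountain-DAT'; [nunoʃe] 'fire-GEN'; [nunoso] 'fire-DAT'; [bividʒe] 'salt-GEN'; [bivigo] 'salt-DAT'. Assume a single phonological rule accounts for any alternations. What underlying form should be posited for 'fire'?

'fire' shows [ʃ] ~ [s] at the end of the stem ([nunoʃe] vs [nunoso]).
If /ʃ/ were underlying and a rule turned it into [s] before the DAT suffix, 'mountain' would also alternate; but it has [ʃ] in both [bɛvɔʃe] and [bɛvɔʃo].
The alternation reflects palatalization before a front vowel: /k/, /g/ and /s/ become palato-alveolar [tʃ], [dʒ] and [ʃ] before a front vowel. /s/ is underlying.
The underlying form of 'fire' is therefore /nunos/.

/nunos/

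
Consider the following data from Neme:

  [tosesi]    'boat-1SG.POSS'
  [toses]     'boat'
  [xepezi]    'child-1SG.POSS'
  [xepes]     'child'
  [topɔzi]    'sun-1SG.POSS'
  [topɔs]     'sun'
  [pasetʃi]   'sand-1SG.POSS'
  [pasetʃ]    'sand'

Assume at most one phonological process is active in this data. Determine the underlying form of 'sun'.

/topɔz/

'sun' shows [z] ~ [s] at the end of the stem ([topɔzi] vs [topɔs]).
The stem 'boat' ([tosesi], [toses]) shows [s] unchanged in both environments, so [s] cannot be basic with [z] derived before the 1SG.POSS suffix.
The underlying segment must be /z/; voiced obstruents become voiceless word-finally, yielding [s] there.
So 'sun' = /topɔz/.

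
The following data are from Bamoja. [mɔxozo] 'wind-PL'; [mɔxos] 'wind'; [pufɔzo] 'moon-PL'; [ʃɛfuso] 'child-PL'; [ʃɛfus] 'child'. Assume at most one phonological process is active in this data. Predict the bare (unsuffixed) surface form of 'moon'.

'wind' shows [z] ~ [s] at the end of the stem ([mɔxozo] vs [mɔxos]).
Compare 'child', with invariant [s] in [ʃɛfuso] and [ʃɛfus]: an analysis with underlying /s/ and a rule producing [z] before the PL suffix would wrongly predict alternation here too.
Therefore /z/ is basic and [s] is derived by word-final obstruent devoicing (voiced obstruents become voiceless word-finally).
The one attested form of 'moon', [pufɔzo], shows underlying /pufɔz/. Applying the same rule word-finally gives [pufɔs].

[pufɔs]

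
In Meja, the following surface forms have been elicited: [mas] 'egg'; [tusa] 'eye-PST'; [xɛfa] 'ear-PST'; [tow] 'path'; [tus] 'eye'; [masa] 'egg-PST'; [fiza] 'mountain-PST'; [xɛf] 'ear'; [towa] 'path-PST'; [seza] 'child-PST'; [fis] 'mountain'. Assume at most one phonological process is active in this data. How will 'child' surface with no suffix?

'mountain' shows [z] ~ [s] at the end of the stem ([fiza] vs [fis]).
The stem 'egg' ([masa], [mas]) shows [s] unchanged in both environments, so [s] cannot be basic with [z] derived before the PST suffix.
The underlying segment must be /z/; voiced obstruents become voiceless word-finally, yielding [s] there.
From [seza] the stem 'child' is /sez/; word-finally this yields [ses].

[ses]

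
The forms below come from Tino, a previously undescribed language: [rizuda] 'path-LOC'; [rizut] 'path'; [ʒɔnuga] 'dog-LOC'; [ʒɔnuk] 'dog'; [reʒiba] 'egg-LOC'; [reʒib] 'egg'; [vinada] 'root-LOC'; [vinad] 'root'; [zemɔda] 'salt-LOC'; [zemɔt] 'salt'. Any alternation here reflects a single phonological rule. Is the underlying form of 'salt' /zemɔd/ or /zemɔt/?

/zemɔt/

The root 'salt' surfaces as [zemɔda] and [zemɔt], with a stem-final [d] ~ [t] alternation.
The stem 'root' ([vinada], [vinad]) shows [d] unchanged in both environments, so [d] cannot be basic with [t] derived in isolation.
The underlying segment must be /t/; voiceless stops become voiced between vowels, yielding [d] there.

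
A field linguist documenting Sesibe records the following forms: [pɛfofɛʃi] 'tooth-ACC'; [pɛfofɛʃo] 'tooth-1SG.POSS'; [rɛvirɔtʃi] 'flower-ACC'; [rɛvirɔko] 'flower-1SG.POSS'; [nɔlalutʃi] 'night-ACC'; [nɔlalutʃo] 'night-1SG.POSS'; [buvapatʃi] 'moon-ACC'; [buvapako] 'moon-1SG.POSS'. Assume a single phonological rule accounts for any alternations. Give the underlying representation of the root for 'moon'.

The stem for 'moon' ends in [tʃ] in [buvapatʃi] but [k] in [buvapako].
But 'night' keeps [tʃ] in both environments ([nɔlalutʃi], [nɔlalutʃo]), so there is no rule changing /tʃ/ to [k] before the 1SG.POSS suffix.
The alternation reflects palatalization before a front vowel: /k/ becomes palato-alveolar [tʃ] before a front vowel. /k/ is underlying.
So 'moon' = /buvapak/.

/buvapak/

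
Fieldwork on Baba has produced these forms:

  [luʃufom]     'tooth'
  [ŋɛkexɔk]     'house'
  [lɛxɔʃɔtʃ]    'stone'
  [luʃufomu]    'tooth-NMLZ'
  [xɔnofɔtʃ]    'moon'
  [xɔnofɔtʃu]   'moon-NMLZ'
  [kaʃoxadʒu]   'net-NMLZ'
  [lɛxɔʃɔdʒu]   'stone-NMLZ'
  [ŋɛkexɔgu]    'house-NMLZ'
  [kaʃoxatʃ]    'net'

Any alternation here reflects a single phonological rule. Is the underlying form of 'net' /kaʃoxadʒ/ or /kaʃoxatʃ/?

/kaʃoxadʒ/

In [kaʃoxadʒu] and [kaʃoxatʃ] the final segment of 'net' alternates: [dʒ] ~ [tʃ].
But 'moon' keeps [tʃ] in both environments ([xɔnofɔtʃu], [xɔnofɔtʃ]), so there is no rule changing /tʃ/ to [dʒ] before the NMLZ suffix.
The alternation reflects word-final obstruent devoicing: voiced obstruents become voiceless word-finally. /dʒ/ is underlying.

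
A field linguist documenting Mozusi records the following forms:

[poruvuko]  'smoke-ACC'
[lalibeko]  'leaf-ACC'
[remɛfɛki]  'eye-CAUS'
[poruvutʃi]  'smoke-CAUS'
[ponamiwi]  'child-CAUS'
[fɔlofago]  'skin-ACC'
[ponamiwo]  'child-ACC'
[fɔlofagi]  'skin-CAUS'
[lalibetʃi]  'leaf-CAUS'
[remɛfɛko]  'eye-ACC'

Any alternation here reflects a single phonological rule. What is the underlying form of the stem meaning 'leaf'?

/lalibetʃ/

The stem for 'leaf' ends in [k] in [lalibeko] but [tʃ] in [lalibetʃi].
But 'eye' keeps [k] in both environments ([remɛfɛko], [remɛfɛki]), so there is no rule changing /k/ to [tʃ] before the CAUS suffix.
Therefore /tʃ/ is basic and [k] is derived by depalatalization (palato-alveolar /tʃ/ becomes [k] when no front vowel follows).
So 'leaf' = /lalibetʃ/.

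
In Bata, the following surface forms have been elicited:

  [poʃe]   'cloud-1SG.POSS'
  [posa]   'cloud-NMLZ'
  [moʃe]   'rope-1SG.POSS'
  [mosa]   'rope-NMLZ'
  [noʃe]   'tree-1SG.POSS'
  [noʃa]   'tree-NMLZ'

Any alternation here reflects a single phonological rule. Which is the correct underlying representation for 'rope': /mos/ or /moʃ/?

/mos/

'rope' shows [ʃ] ~ [s] at the end of the stem ([moʃe] vs [mosa]).
But 'tree' keeps [ʃ] in both environments ([noʃe], [noʃa]), so there is no rule changing /ʃ/ to [s] before the NMLZ suffix.
The alternation reflects palatalization before a front vowel: /s/ becomes palato-alveolar [ʃ] before a front vowel. /s/ is underlying.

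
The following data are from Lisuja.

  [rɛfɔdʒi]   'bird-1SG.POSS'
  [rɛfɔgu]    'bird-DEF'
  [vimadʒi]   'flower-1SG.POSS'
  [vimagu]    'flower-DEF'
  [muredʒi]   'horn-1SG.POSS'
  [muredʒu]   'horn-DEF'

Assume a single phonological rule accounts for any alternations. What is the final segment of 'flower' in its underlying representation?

The stem for 'flower' ends in [dʒ] in [vimadʒi] but [g] in [vimagu].
But 'horn' keeps [dʒ] in both environments ([muredʒi], [muredʒu]), so there is no rule changing /dʒ/ to [g] before the DEF suffix.
The underlying segment must be /g/; /g/ becomes palato-alveolar [dʒ] before a front vowel, yielding [dʒ] there.

/g/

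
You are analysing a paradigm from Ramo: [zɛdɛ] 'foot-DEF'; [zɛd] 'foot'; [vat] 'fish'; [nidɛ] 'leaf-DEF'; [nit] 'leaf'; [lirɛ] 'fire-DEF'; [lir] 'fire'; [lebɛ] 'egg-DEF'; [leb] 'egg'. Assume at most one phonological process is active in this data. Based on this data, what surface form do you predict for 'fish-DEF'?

[vadɛ]

In [nidɛ] and [nit] the final segment of 'leaf' alternates: [d] ~ [t].
But 'foot' keeps [d] in both environments ([zɛdɛ], [zɛd]), so there is no rule changing /d/ to [t] in isolation.
The underlying segment must be /t/; voiceless stops become voiced between vowels, yielding [d] there.
The one attested form of 'fish', [vat], shows underlying /vat/. Applying the same rule between vowels gives [vadɛ].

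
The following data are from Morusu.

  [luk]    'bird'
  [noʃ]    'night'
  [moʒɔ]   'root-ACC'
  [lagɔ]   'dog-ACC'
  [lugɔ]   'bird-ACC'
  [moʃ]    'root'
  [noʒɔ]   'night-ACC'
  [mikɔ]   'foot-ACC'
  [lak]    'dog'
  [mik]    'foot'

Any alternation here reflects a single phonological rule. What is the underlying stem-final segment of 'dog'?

The stem for 'dog' ends in [k] in [lak] but [g] in [lagɔ].
If /k/ were underlying and a rule turned it into [g] before the ACC suffix, 'foot' would also alternate; but it has [k] in both [mik] and [mikɔ].
The underlying segment must be /g/; voiced obstruents become voiceless word-finally, yielding [k] there.

/g/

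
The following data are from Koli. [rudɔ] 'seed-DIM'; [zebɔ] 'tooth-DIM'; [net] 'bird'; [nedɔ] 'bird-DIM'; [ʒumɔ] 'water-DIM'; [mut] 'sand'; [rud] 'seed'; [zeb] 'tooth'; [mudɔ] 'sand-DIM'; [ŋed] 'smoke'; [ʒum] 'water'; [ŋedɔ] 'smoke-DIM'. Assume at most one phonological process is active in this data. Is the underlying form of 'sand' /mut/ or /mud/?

The root 'sand' surfaces as [mut] and [mudɔ], with a stem-final [t] ~ [d] alternation.
If /d/ were underlying and a rule turned it into [t] in isolation, 'seed' would also alternate; but it has [d] in both [rud] and [rudɔ].
So /t/ is underlying, and a rule of intervocalic voicing — voiceless stops become voiced between vowels — gives [d].

/mut/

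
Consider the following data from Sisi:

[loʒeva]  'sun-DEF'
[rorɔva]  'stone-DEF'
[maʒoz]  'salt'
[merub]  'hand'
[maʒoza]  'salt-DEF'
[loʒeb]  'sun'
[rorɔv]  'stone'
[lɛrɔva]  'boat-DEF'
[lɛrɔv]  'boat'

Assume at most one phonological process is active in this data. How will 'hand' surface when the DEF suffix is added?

[meruva]

The stem for 'sun' ends in [b] in [loʒeb] but [v] in [loʒeva].
Compare 'boat', with invariant [v] in [lɛrɔv] and [lɛrɔva]: an analysis with underlying /v/ and a rule producing [b] in isolation would wrongly predict alternation here too.
The underlying segment must be /b/; voiced stops become fricatives between vowels, yielding [v] there.
From [merub] the stem 'hand' is /merub/; between vowels this yields [meruva].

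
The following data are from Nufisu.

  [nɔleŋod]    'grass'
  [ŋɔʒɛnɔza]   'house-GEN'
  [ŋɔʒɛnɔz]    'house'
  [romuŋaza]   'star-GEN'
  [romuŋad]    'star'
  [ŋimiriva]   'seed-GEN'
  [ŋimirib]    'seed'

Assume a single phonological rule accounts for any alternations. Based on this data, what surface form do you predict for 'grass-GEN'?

The stem for 'star' ends in [z] in [romuŋaza] but [d] in [romuŋad].
But 'house' keeps [z] in both environments ([ŋɔʒɛnɔza], [ŋɔʒɛnɔz]), so there is no rule changing /z/ to [d] in isolation.
So /d/ is underlying, and a rule of intervocalic spirantization — voiced stops become fricatives between vowels — gives [z].
The one attested form of 'grass', [nɔleŋod], shows underlying /nɔleŋod/. Applying the same rule between vowels gives [nɔleŋoza].

[nɔleŋoza]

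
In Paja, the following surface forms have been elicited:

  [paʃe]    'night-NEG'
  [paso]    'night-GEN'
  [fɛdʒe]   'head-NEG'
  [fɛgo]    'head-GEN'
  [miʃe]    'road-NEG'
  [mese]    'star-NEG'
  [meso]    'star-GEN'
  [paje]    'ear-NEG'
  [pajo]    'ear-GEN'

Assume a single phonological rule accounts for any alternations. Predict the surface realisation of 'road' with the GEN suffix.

The stem for 'night' ends in [ʃ] in [paʃe] but [s] in [paso].
If /s/ were underlying and a rule turned it into [ʃ] before the NEG suffix, 'star' would also alternate; but it has [s] in both [mese] and [meso].
The alternation reflects depalatalization: palato-alveolar /dʒ/ and /ʃ/ become [g] and [s] when no front vowel follows. /ʃ/ is underlying.
From [miʃe] the stem 'road' is /miʃ/; when no front vowel follows this yields [miso].

[miso]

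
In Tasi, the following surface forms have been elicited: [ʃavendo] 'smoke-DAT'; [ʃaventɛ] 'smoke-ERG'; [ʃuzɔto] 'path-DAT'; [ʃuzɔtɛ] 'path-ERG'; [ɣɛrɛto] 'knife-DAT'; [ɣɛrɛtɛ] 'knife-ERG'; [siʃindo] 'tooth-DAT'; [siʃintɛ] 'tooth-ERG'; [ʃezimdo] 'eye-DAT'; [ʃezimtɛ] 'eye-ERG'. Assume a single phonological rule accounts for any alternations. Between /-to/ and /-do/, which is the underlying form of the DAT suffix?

The DAT morpheme has two allomorphs, [-do] and [-to].
By contrast the ERG suffix keeps its initial [t] throughout — that segment must be underlying.
So the underlying form is /-do/, and voiced stops become voiceless after a vowel.

/-do/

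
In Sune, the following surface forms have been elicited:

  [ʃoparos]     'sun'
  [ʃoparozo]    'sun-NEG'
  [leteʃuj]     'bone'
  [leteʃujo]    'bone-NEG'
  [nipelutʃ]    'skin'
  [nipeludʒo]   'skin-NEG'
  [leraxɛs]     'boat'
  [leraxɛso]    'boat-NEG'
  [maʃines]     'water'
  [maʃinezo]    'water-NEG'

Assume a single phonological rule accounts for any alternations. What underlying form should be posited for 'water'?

The stem for 'water' ends in [s] in [maʃines] but [z] in [maʃinezo].
If /s/ were underlying and a rule turned it into [z] before the NEG suffix, 'boat' would also alternate; but it has [s] in both [leraxɛs] and [leraxɛso].
Therefore /z/ is basic and [s] is derived by word-final obstruent devoicing (voiced obstruents become voiceless word-finally).

/maʃinez/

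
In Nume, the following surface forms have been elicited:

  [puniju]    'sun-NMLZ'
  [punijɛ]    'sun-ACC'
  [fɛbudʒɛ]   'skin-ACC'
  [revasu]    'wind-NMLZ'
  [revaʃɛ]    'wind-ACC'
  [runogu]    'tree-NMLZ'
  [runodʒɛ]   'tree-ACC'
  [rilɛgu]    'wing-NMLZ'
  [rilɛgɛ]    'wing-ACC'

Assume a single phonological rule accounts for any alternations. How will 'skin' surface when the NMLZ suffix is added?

'tree' shows [g] ~ [dʒ] at the end of the stem ([runogu] vs [runodʒɛ]).
But 'wing' keeps [g] in both environments ([rilɛgu], [rilɛgɛ]), so there is no rule changing /g/ to [dʒ] before the ACC suffix.
Therefore /dʒ/ is basic and [g] is derived by depalatalization (palato-alveolar /dʒ/ and /ʃ/ become [g] and [s] when no front vowel follows).
The one attested form of 'skin', [fɛbudʒɛ], shows underlying /fɛbudʒ/. Applying the same rule when no front vowel follows gives [fɛbugu].

[fɛbugu]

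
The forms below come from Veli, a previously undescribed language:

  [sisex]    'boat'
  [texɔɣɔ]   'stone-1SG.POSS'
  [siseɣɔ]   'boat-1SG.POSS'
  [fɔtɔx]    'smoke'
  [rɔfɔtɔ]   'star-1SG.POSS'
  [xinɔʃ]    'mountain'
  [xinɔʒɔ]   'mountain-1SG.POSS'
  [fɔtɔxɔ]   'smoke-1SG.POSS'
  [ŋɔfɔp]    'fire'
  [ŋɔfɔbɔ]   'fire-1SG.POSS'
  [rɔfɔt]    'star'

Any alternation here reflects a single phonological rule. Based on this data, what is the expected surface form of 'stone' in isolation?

[texɔx]

'boat' shows [ɣ] ~ [x] at the end of the stem ([siseɣɔ] vs [sisex]).
Compare 'smoke', with invariant [x] in [fɔtɔxɔ] and [fɔtɔx]: an analysis with underlying /x/ and a rule producing [ɣ] before the 1SG.POSS suffix would wrongly predict alternation here too.
The underlying segment must be /ɣ/; voiced obstruents become voiceless word-finally, yielding [x] there.
From [texɔɣɔ] the stem 'stone' is /texɔɣ/; word-finally this yields [texɔx].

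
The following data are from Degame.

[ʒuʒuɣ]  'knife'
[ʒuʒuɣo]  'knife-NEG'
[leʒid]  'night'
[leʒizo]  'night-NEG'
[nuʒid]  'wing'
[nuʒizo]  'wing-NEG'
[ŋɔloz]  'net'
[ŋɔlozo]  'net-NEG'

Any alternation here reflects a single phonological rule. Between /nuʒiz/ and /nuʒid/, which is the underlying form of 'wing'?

'wing' shows [d] ~ [z] at the end of the stem ([nuʒid] vs [nuʒizo]).
If /z/ were underlying and a rule turned it into [d] in isolation, 'net' would also alternate; but it has [z] in both [ŋɔloz] and [ŋɔlozo].
Therefore /d/ is basic and [z] is derived by intervocalic spirantization (voiced stops become fricatives between vowels).

/nuʒid/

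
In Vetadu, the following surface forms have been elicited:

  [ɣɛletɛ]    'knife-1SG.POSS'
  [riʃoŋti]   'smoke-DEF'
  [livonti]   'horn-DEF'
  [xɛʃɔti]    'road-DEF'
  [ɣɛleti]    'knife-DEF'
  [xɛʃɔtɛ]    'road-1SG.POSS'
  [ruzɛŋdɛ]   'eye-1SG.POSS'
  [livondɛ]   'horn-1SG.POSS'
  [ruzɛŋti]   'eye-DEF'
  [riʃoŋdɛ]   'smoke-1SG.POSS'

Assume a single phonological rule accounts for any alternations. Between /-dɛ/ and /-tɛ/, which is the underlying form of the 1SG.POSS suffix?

The 1SG.POSS suffix surfaces as [-dɛ] and [-tɛ], depending on the final segment of the stem.
By contrast the DEF suffix keeps its initial [t] throughout — that segment must be underlying.
So the underlying form is /-dɛ/, and voiced stops become voiceless after a vowel.

/-dɛ/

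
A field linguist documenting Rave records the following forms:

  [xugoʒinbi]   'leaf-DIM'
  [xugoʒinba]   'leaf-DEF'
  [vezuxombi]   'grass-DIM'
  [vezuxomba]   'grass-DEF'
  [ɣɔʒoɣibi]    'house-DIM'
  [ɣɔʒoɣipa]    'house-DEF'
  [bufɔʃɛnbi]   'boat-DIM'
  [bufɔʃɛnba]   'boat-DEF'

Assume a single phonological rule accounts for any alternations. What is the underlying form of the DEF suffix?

/-pa/

The DEF morpheme has two allomorphs, [-ba] and [-pa].
By contrast the DIM suffix keeps its initial [b] throughout — that segment must be underlying.
The DEF suffix is therefore /-pa/ underlyingly, with post-nasal voicing: voiceless stops become voiced after a nasal.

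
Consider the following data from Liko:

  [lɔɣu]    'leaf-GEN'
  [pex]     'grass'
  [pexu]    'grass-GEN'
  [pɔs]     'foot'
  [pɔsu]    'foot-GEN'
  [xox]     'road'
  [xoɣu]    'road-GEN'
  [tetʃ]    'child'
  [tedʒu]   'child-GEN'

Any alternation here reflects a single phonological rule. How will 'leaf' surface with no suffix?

[lɔx]

The root 'road' surfaces as [xox] and [xoɣu], with a stem-final [x] ~ [ɣ] alternation.
If /x/ were underlying and a rule turned it into [ɣ] before the GEN suffix, 'grass' would also alternate; but it has [x] in both [pex] and [pexu].
The alternation reflects word-final obstruent devoicing: voiced obstruents become voiceless word-finally. /ɣ/ is underlying.
The one attested form of 'leaf', [lɔɣu], shows underlying /lɔɣ/. Applying the same rule word-finally gives [lɔx].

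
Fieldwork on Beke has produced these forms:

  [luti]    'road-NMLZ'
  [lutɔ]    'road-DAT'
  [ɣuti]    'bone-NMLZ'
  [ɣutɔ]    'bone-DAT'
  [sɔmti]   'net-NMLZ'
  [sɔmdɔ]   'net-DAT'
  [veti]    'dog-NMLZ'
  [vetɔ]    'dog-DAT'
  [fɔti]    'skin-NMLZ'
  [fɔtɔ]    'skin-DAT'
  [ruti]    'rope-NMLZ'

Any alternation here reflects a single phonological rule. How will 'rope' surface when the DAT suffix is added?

[rutɔ]

The DAT suffix surfaces as [-dɔ] and [-tɔ], depending on the final segment of the stem.
By contrast the NMLZ suffix keeps its initial [t] throughout — that segment must be underlying.
The DAT suffix is therefore /-dɔ/ underlyingly, with post-vocalic devoicing: voiced stops become voiceless after a vowel.
After 'rope', which ends in a vowel, the suffix surfaces as [-tɔ], giving [rutɔ].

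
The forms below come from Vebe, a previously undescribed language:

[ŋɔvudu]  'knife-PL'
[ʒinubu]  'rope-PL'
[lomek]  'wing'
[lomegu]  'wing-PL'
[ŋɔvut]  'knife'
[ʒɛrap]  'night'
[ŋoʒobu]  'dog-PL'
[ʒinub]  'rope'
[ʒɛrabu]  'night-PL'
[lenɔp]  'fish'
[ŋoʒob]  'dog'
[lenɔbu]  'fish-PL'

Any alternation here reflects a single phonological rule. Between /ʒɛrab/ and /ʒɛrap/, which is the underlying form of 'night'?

The stem for 'night' ends in [b] in [ʒɛrabu] but [p] in [ʒɛrap].
Compare 'dog', with invariant [b] in [ŋoʒobu] and [ŋoʒob]: an analysis with underlying /b/ and a rule producing [p] in isolation would wrongly predict alternation here too.
The underlying segment must be /p/; voiceless stops become voiced between vowels, yielding [b] there.

/ʒɛrap/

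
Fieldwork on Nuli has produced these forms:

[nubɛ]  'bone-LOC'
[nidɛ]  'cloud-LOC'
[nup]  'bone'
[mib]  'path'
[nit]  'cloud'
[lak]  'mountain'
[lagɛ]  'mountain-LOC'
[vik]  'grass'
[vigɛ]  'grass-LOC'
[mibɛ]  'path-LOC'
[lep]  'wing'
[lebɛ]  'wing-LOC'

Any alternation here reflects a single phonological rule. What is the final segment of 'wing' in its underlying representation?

The root 'wing' surfaces as [lep] and [lebɛ], with a stem-final [p] ~ [b] alternation.
Compare 'path', with invariant [b] in [mib] and [mibɛ]: an analysis with underlying /b/ and a rule producing [p] in isolation would wrongly predict alternation here too.
The alternation reflects intervocalic voicing: voiceless stops become voiced between vowels. /p/ is underlying.

/p/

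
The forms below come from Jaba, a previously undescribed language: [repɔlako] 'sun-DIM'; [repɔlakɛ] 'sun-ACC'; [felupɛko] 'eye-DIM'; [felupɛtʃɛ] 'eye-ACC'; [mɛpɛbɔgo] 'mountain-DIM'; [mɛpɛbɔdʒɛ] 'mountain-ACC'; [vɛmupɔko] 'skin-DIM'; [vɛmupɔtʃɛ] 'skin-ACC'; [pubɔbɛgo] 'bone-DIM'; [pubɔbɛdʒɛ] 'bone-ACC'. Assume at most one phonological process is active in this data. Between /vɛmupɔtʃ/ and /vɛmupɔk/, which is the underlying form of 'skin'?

In [vɛmupɔko] and [vɛmupɔtʃɛ] the final segment of 'skin' alternates: [k] ~ [tʃ].
If /k/ were underlying and a rule turned it into [tʃ] before the ACC suffix, 'sun' would also alternate; but it has [k] in both [repɔlako] and [repɔlakɛ].
Therefore /tʃ/ is basic and [k] is derived by depalatalization (palato-alveolar /tʃ/ and /dʒ/ become [k] and [g] when no front vowel follows).

/vɛmupɔtʃ/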